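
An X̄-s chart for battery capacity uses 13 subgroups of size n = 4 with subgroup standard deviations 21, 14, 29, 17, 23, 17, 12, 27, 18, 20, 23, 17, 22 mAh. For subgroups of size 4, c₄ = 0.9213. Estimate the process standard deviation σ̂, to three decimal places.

21.708

s̄ = (21 + 14 + 29 + 17 + 23 + 17 + 12 + 27 + 18 + 20 + 23 + 17 + 22) / 13 = 20.0000
σ̂ = s̄ / c₄ = 20.0000 / 0.9213 = 21.7085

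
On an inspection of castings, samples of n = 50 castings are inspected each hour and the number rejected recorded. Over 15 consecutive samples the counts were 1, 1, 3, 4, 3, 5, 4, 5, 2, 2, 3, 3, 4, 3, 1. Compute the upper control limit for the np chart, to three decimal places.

7.918

p̄ = Σdᵢ / (k·n) = 44 / (15 × 50) = 0.05867
UCL = np̄ + 3·√(np̄(1−p̄)) = 2.9333 + 3 × √(2.9333×0.94133) = 2.9333 + 3 × 1.6617 = 7.9184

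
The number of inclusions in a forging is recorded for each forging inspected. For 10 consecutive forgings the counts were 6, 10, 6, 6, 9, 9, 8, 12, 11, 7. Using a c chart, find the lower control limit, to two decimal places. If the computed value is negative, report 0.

c̄ = (6 + 10 + 6 + 6 + 9 + 9 + 8 + 12 + 11 + 7) / 10 = 84 / 10 = 8.4000
LCL = c̄ − 3√c̄ = 8.4000 − 3 × 2.8983 = -0.2948 → 0 (cannot be negative)

0.00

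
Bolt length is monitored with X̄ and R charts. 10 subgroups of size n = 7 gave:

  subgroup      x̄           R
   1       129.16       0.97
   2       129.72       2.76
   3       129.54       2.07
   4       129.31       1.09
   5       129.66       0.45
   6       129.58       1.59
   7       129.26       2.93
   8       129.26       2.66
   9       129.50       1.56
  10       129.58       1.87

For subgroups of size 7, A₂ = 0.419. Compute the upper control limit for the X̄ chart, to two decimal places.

X̄̄ = (129.16 + 129.72 + 129.54 + 129.31 + 129.66 + 129.58 + 129.26 + 129.26 + 129.50 + 129.58) / 10 = 1294.5700 / 10 = 129.4570
R̄ = (0.97 + 2.76 + 2.07 + 1.09 + 0.45 + 1.59 + 2.93 + 2.66 + 1.56 + 1.87) / 10 = 17.9500 / 10 = 1.7950
UCL = X̄̄ + A₂·R̄ = 129.4570 + 0.419 × 1.7950 = 130.2091

130.21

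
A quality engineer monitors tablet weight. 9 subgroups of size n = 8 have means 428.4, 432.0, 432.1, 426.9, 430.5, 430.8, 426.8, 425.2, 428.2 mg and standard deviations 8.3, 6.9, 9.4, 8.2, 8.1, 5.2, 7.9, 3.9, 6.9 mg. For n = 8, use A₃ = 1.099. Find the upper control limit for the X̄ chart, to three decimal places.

X̄̄ = (428.4 + 432.0 + 432.1 + 426.9 + 430.5 + 430.8 + 426.8 + 425.2 + 428.2) / 9 = 428.9889
s̄ = (8.3 + 6.9 + 9.4 + 8.2 + 8.1 + 5.2 + 7.9 + 3.9 + 6.9) / 9 = 7.2000
UCL = X̄̄ + A₃·s̄ = 428.9889 + 1.099 × 7.2000 = 436.9017

436.902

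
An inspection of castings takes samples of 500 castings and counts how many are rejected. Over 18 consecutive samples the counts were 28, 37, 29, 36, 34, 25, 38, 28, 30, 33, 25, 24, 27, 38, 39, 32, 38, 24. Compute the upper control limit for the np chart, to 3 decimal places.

p̄ = Σdᵢ / (k·n) = 565 / (18 × 500) = 0.06278
UCL = np̄ + 3·√(np̄(1−p̄)) = 31.3889 + 3 × √(31.3889×0.93722) = 31.3889 + 3 × 5.4239 = 47.6605

47.660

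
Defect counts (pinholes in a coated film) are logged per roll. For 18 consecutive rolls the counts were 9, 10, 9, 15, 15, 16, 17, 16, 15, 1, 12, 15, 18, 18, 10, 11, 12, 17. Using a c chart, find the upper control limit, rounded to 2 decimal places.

c̄ = (9 + 10 + 9 + 15 + 15 + 16 + 17 + 16 + 15 + 1 + 12 + 15 + 18 + 18 + 10 + 11 + 12 + 17) / 18 = 236 / 18 = 13.1111
UCL = c̄ + 3√c̄ = 13.1111 + 3 × √13.1111 = 13.1111 + 3 × 3.6209 = 23.9739

23.97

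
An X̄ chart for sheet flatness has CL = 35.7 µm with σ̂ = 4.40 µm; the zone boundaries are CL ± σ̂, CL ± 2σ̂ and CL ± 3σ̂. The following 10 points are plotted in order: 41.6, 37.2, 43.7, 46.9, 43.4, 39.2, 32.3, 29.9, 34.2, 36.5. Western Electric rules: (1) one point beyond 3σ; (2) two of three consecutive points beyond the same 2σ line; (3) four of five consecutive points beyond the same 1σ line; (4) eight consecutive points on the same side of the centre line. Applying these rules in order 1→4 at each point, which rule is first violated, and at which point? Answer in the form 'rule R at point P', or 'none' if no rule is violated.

Zone of each point (C = within 1σ̂, B = 1σ̂–2σ̂, A = 2σ̂–3σ̂, * = beyond 3σ̂; sign = side of CL): 1:+B, 2:+C, 3:+B, 4:+A, 5:+B, 6:+C, 7:-C, 8:-B, 9:-C, 10:+C
Rule 3 (four of five consecutive points beyond the same 1σ limit) is satisfied at point 5.

rule 3 at point 5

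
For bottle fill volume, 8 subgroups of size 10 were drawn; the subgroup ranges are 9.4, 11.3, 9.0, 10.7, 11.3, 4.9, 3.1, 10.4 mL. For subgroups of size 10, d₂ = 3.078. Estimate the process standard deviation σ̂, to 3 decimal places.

R̄ = (9.4 + 11.3 + 9.0 + 10.7 + 11.3 + 4.9 + 3.1 + 10.4) / 8 = 8.7625
σ̂ = R̄ / d₂ = 8.7625 / 3.078 = 2.8468

2.847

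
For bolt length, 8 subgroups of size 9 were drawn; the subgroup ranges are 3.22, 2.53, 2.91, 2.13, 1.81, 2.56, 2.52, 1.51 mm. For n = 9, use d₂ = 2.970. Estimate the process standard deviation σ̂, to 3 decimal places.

R̄ = (3.22 + 2.53 + 2.91 + 2.13 + 1.81 + 2.56 + 2.52 + 1.51) / 8 = 2.3988
σ̂ = R̄ / d₂ = 2.3988 / 2.970 = 0.8077

0.808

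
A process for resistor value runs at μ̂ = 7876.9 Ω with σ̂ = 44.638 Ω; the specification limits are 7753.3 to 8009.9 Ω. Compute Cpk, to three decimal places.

Cpu = (USL − μ̂) / (3σ̂) = (8009.9 − 7876.9) / (3 × 44.638) = 0.9932; Cpl = (μ̂ − LSL) / (3σ̂) = (7876.9 − 7753.3) / (3 × 44.638) = 0.9230; Cpk = min(Cpu, Cpl) = 0.9230

0.923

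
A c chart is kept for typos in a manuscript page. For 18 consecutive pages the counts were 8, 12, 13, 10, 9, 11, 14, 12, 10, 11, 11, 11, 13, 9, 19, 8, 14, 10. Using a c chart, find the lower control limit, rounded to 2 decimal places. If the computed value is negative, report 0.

c̄ = (8 + 12 + 13 + 10 + 9 + 11 + 14 + 12 + 10 + 11 + 11 + 11 + 13 + 9 + 19 + 8 + 14 + 10) / 18 = 205 / 18 = 11.3889
LCL = c̄ − 3√c̄ = 11.3889 − 3 × 3.3747 = 1.2647

1.26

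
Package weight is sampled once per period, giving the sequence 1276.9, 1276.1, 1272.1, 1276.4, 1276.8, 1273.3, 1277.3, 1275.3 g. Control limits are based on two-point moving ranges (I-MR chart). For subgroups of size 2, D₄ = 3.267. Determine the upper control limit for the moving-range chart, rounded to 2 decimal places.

Moving ranges: 0.8, 4.0, 4.3, 0.4, 3.5, 4.0, 2.0; M̄R̄ = 19.0000 / 7 = 2.7143
UCL_MR = D₄·M̄R̄ = 3.267 × 2.7143 = 8.8676

8.87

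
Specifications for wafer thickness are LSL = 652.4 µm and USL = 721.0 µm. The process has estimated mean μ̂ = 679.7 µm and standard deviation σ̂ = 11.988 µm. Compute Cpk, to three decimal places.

Cpu = (USL − μ̂) / (3σ̂) = (721.0 − 679.7) / (3 × 11.988) = 1.1484; Cpl = (μ̂ − LSL) / (3σ̂) = (679.7 − 652.4) / (3 × 11.988) = 0.7591; Cpk = min(Cpu, Cpl) = 0.7591

0.759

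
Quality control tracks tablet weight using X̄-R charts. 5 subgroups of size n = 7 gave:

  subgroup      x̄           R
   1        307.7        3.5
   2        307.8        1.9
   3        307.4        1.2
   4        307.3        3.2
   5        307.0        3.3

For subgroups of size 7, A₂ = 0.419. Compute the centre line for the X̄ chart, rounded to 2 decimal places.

X̄̄ = (307.7 + 307.8 + 307.4 + 307.3 + 307.0) / 5 = 1537.2000 / 5 = 307.4400
CL = X̄̄ = 307.4400

307.44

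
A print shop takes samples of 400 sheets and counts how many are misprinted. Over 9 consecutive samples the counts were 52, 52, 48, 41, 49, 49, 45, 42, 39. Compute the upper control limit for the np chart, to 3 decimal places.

65.535

p̄ = Σdᵢ / (k·n) = 417 / (9 × 400) = 0.11583
UCL = np̄ + 3·√(np̄(1−p̄)) = 46.3333 + 3 × √(46.3333×0.88417) = 46.3333 + 3 × 6.4005 = 65.5348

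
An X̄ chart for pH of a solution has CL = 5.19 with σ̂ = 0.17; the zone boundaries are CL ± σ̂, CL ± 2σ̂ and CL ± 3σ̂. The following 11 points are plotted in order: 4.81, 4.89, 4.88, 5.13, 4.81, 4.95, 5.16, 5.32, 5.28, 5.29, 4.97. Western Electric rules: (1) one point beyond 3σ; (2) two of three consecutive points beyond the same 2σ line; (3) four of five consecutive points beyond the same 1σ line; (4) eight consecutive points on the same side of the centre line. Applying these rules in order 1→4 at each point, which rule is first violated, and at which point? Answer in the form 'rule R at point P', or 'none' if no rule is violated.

Zone of each point (C = within 1σ̂, B = 1σ̂–2σ̂, A = 2σ̂–3σ̂, * = beyond 3σ̂; sign = side of CL): 1:-A, 2:-B, 3:-B, 4:-C, 5:-A, 6:-B, 7:-C, 8:+C, 9:+C, 10:+C, 11:-B
Rule 3 (four of five consecutive points beyond the same 1σ limit) is satisfied at point 5.

rule 3 at point 5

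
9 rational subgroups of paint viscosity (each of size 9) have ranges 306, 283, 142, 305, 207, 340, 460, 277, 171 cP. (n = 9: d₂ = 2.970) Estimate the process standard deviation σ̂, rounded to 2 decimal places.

R̄ = (306 + 283 + 142 + 305 + 207 + 340 + 460 + 277 + 171) / 9 = 276.7778
σ̂ = R̄ / d₂ = 276.7778 / 2.970 = 93.1912

93.19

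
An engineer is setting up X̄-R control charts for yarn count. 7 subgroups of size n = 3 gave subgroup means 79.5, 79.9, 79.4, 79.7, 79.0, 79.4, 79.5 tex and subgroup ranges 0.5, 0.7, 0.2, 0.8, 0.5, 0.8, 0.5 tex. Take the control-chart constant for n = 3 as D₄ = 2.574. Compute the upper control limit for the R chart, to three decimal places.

1.471

R̄ = (0.5 + 0.7 + 0.2 + 0.8 + 0.5 + 0.8 + 0.5) / 7 = 4.0000 / 7 = 0.5714
UCL_R = D₄·R̄ = 2.574 × 0.5714 = 1.4709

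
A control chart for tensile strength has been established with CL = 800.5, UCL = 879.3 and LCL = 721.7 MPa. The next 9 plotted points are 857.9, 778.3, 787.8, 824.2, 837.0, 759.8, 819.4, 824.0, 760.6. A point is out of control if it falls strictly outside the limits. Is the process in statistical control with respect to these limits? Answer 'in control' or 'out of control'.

in control

All 9 points lie within [721.7, 879.3].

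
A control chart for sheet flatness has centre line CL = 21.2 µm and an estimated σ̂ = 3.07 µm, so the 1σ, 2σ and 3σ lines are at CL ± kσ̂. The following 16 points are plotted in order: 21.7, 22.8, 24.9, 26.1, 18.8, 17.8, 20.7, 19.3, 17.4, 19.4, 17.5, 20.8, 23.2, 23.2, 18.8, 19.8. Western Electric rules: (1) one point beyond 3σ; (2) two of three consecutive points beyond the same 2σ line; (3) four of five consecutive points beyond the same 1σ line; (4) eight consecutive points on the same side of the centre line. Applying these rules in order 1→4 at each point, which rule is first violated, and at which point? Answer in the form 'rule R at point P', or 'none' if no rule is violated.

Zone of each point (C = within 1σ̂, B = 1σ̂–2σ̂, A = 2σ̂–3σ̂, * = beyond 3σ̂; sign = side of CL): 1:+C, 2:+C, 3:+B, 4:+B, 5:-C, 6:-B, 7:-C, 8:-C, 9:-B, 10:-C, 11:-B, 12:-C, 13:+C, 14:+C, 15:-C, 16:-C
Rule 4 (eight consecutive points on the same side of the centre line) is satisfied at point 12.

rule 4 at point 12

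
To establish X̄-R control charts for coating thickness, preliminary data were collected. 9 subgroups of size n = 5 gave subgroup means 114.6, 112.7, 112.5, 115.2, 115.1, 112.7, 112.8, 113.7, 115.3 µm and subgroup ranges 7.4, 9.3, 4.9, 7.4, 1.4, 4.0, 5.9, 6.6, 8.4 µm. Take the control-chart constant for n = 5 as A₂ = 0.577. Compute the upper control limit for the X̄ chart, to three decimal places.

117.390

X̄̄ = (114.6 + 112.7 + 112.5 + 115.2 + 115.1 + 112.7 + 112.8 + 113.7 + 115.3) / 9 = 1024.6000 / 9 = 113.8444
R̄ = (7.4 + 9.3 + 4.9 + 7.4 + 1.4 + 4.0 + 5.9 + 6.6 + 8.4) / 9 = 55.3000 / 9 = 6.1444
UCL = X̄̄ + A₂·R̄ = 113.8444 + 0.577 × 6.1444 = 117.3898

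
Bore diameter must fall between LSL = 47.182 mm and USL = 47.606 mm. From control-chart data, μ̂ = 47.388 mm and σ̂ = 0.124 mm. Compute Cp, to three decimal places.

0.570

Cp = (USL − LSL) / (6σ̂) = (47.606 − 47.182) / (6 × 0.124) = 0.4240 / 0.7440 = 0.5699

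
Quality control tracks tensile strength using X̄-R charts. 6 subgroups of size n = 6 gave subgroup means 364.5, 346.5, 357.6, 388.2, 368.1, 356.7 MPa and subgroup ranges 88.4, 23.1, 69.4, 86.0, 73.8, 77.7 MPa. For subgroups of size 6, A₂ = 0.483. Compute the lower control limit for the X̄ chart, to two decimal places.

329.92

X̄̄ = (364.5 + 346.5 + 357.6 + 388.2 + 368.1 + 356.7) / 6 = 2181.6000 / 6 = 363.6000
R̄ = (88.4 + 23.1 + 69.4 + 86.0 + 73.8 + 77.7) / 6 = 418.4000 / 6 = 69.7333
LCL = X̄̄ − A₂·R̄ = 363.6000 − 0.483 × 69.7333 = 329.9188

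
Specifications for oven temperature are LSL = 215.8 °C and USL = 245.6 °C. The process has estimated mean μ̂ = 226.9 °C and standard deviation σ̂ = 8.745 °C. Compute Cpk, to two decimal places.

0.42

Cpu = (USL − μ̂) / (3σ̂) = (245.6 − 226.9) / (3 × 8.745) = 0.7128; Cpl = (μ̂ − LSL) / (3σ̂) = (226.9 − 215.8) / (3 × 8.745) = 0.4231; Cpk = min(Cpu, Cpl) = 0.4231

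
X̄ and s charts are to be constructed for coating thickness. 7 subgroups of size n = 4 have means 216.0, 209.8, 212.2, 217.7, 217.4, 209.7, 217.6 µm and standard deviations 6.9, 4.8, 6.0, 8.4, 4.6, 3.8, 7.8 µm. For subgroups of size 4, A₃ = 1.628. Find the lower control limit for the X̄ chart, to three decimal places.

204.505

X̄̄ = (216.0 + 209.8 + 212.2 + 217.7 + 217.4 + 209.7 + 217.6) / 7 = 214.3429
s̄ = (6.9 + 4.8 + 6.0 + 8.4 + 4.6 + 3.8 + 7.8) / 7 = 6.0429
LCL = X̄̄ − A₃·s̄ = 214.3429 − 1.628 × 6.0429 = 204.5051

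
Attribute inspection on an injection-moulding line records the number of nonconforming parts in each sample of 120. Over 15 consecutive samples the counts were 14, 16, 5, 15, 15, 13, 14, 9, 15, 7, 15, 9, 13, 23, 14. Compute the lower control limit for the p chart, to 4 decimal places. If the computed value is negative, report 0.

0.0239

p̄ = Σdᵢ / (k·n) = 197 / (15 × 120) = 0.10944
LCL = p̄ − 3·√(p̄(1−p̄)/n) = 0.10944 − 3 × 0.02850 = 0.02395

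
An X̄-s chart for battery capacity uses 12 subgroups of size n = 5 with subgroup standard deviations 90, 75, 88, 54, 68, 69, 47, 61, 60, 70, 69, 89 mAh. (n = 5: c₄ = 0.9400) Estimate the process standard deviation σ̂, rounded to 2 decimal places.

s̄ = (90 + 75 + 88 + 54 + 68 + 69 + 47 + 61 + 60 + 70 + 69 + 89) / 12 = 70.0000
σ̂ = s̄ / c₄ = 70.0000 / 0.9400 = 74.4681

74.47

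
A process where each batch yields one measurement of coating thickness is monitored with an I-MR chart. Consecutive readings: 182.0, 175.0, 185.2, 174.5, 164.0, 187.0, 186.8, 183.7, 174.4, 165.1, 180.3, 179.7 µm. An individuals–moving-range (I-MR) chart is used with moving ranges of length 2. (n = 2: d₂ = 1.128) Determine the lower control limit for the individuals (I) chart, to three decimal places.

X̄ = (182.0 + 175.0 + 185.2 + 174.5 + 164.0 + 187.0 + 186.8 + 183.7 + 174.4 + 165.1 + 180.3 + 179.7) / 12 = 178.1417
Moving ranges: 7.0, 10.2, 10.7, 10.5, 23.0, 0.2, 3.1, 9.3, 9.3, 15.2, 0.6; M̄R̄ = 99.1000 / 11 = 9.0091
LCL = X̄ − 3·M̄R̄/d₂ = 178.1417 − 3 × 9.0091 / 1.128 = 154.1813

154.181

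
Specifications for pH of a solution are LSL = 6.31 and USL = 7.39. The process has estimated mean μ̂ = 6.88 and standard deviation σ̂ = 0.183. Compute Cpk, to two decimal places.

Cpu = (USL − μ̂) / (3σ̂) = (7.39 − 6.88) / (3 × 0.183) = 0.9290; Cpl = (μ̂ − LSL) / (3σ̂) = (6.88 − 6.31) / (3 × 0.183) = 1.0383; Cpk = min(Cpu, Cpl) = 0.9290

0.93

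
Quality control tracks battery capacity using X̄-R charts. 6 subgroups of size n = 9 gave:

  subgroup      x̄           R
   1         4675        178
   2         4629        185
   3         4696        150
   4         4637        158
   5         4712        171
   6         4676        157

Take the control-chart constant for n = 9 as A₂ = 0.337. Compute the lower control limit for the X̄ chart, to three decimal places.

X̄̄ = (4675 + 4629 + 4696 + 4637 + 4712 + 4676) / 6 = 28025.0000 / 6 = 4670.8333
R̄ = (178 + 185 + 150 + 158 + 171 + 157) / 6 = 999.0000 / 6 = 166.5000
LCL = X̄̄ − A₂·R̄ = 4670.8333 − 0.337 × 166.5000 = 4614.7228

4614.723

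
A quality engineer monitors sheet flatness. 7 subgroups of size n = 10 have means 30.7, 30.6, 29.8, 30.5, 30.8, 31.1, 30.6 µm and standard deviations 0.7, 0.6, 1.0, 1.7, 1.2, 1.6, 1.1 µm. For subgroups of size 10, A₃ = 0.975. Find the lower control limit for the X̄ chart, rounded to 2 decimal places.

29.49

X̄̄ = (30.7 + 30.6 + 29.8 + 30.5 + 30.8 + 31.1 + 30.6) / 7 = 30.5857
s̄ = (0.7 + 0.6 + 1.0 + 1.7 + 1.2 + 1.6 + 1.1) / 7 = 1.1286
LCL = X̄̄ − A₃·s̄ = 30.5857 − 0.975 × 1.1286 = 29.4854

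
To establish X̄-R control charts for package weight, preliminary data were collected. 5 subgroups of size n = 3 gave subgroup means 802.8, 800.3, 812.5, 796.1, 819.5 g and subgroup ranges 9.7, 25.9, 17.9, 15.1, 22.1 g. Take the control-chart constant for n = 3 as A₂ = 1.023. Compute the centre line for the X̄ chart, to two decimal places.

X̄̄ = (802.8 + 800.3 + 812.5 + 796.1 + 819.5) / 5 = 4031.2000 / 5 = 806.2400
CL = X̄̄ = 806.2400

806.24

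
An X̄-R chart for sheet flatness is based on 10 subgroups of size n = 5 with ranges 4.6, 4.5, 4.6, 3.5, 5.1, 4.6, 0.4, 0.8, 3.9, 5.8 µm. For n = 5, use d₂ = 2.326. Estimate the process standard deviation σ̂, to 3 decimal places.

1.625

R̄ = (4.6 + 4.5 + 4.6 + 3.5 + 5.1 + 4.6 + 0.4 + 0.8 + 3.9 + 5.8) / 10 = 3.7800
σ̂ = R̄ / d₂ = 3.7800 / 2.326 = 1.6251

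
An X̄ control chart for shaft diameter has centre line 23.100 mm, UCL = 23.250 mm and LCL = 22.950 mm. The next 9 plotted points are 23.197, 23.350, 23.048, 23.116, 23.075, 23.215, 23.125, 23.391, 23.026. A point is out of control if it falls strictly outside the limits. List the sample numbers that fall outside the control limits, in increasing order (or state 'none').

Compare each point to [22.950, 23.250]: sample 2 = 23.350 > UCL; sample 8 = 23.391 > UCL.

2, 8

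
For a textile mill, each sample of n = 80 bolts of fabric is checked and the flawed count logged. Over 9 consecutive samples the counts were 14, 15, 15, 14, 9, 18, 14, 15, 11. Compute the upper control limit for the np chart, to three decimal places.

p̄ = Σdᵢ / (k·n) = 125 / (9 × 80) = 0.17361
UCL = np̄ + 3·√(np̄(1−p̄)) = 13.8889 + 3 × √(13.8889×0.82639) = 13.8889 + 3 × 3.3879 = 24.0525

24.052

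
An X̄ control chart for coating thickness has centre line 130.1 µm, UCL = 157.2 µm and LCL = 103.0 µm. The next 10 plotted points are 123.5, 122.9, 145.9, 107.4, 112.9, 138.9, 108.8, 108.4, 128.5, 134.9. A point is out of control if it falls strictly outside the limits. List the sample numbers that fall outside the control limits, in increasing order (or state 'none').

All 10 points lie within [103.0, 157.2].

none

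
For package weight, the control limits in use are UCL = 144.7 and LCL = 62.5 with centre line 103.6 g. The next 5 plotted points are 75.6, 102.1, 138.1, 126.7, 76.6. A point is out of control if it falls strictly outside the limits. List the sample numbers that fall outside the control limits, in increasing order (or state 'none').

none

All 5 points lie within [62.5, 144.7].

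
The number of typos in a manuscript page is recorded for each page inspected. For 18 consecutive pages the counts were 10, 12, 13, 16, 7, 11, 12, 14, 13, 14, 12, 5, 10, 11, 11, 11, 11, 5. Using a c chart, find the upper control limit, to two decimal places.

20.95

c̄ = (10 + 12 + 13 + 16 + 7 + 11 + 12 + 14 + 13 + 14 + 12 + 5 + 10 + 11 + 11 + 11 + 11 + 5) / 18 = 198 / 18 = 11.0000
UCL = c̄ + 3√c̄ = 11.0000 + 3 × √11.0000 = 11.0000 + 3 × 3.3166 = 20.9499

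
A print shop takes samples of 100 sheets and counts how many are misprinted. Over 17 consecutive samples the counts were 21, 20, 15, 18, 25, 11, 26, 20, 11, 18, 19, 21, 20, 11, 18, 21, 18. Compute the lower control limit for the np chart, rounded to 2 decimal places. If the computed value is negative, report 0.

p̄ = Σdᵢ / (k·n) = 313 / (17 × 100) = 0.18412
LCL = np̄ − 3·√(np̄(1−p̄)) = 18.4118 − 3 × 3.8758 = 6.7844

6.78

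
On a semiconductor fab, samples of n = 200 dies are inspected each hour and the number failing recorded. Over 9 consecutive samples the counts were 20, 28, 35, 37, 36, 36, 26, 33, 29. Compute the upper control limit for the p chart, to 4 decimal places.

0.2324

p̄ = Σdᵢ / (k·n) = 280 / (9 × 200) = 0.15556
UCL = p̄ + 3·√(p̄(1−p̄)/n) = 0.15556 + 3 × √(0.15556×0.84444/200) = 0.15556 + 3 × 0.02563 = 0.23244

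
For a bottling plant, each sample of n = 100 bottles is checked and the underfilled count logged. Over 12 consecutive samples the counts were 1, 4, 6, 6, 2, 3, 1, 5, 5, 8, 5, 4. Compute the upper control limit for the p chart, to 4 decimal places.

0.1016

p̄ = Σdᵢ / (k·n) = 50 / (12 × 100) = 0.04167
UCL = p̄ + 3·√(p̄(1−p̄)/n) = 0.04167 + 3 × √(0.04167×0.95833/100) = 0.04167 + 3 × 0.01998 = 0.10161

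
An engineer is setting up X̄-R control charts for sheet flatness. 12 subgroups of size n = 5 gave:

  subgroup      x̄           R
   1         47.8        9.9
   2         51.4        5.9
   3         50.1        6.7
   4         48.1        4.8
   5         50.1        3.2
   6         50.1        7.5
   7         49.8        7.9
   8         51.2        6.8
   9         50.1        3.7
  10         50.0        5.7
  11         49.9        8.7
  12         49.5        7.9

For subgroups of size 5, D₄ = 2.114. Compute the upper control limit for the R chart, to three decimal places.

13.864

R̄ = (9.9 + 5.9 + 6.7 + 4.8 + 3.2 + 7.5 + 7.9 + 6.8 + 3.7 + 5.7 + 8.7 + 7.9) / 12 = 78.7000 / 12 = 6.5583
UCL_R = D₄·R̄ = 2.114 × 6.5583 = 13.8643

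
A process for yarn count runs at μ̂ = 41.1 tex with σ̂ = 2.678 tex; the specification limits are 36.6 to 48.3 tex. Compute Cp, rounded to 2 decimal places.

0.73

Cp = (USL − LSL) / (6σ̂) = (48.3 − 36.6) / (6 × 2.678) = 11.7000 / 16.0680 = 0.7282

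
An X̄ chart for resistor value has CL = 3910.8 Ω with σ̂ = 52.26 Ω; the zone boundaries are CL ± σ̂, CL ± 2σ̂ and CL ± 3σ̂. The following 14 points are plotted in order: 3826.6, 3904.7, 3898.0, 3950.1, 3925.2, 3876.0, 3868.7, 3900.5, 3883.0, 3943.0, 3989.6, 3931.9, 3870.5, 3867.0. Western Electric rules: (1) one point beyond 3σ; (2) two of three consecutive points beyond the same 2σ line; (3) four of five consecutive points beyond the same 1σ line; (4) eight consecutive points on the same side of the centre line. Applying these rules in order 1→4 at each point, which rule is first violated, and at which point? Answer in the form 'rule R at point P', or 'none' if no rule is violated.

Zone of each point (C = within 1σ̂, B = 1σ̂–2σ̂, A = 2σ̂–3σ̂, * = beyond 3σ̂; sign = side of CL): 1:-B, 2:-C, 3:-C, 4:+C, 5:+C, 6:-C, 7:-C, 8:-C, 9:-C, 10:+C, 11:+B, 12:+C, 13:-C, 14:-C
No rule fires across all 14 points.

none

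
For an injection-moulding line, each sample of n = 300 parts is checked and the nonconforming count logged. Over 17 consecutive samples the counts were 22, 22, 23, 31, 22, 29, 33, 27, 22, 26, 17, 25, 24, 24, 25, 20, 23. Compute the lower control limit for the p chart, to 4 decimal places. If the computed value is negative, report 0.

p̄ = Σdᵢ / (k·n) = 415 / (17 × 300) = 0.08137
LCL = p̄ − 3·√(p̄(1−p̄)/n) = 0.08137 − 3 × 0.01579 = 0.03402

0.0340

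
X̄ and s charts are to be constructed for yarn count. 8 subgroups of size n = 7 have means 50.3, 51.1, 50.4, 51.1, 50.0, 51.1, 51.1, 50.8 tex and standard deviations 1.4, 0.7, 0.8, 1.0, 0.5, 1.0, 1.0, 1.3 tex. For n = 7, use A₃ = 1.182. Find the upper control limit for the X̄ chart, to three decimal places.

51.875

X̄̄ = (50.3 + 51.1 + 50.4 + 51.1 + 50.0 + 51.1 + 51.1 + 50.8) / 8 = 50.7375
s̄ = (1.4 + 0.7 + 0.8 + 1.0 + 0.5 + 1.0 + 1.0 + 1.3) / 8 = 0.9625
UCL = X̄̄ + A₃·s̄ = 50.7375 + 1.182 × 0.9625 = 51.8752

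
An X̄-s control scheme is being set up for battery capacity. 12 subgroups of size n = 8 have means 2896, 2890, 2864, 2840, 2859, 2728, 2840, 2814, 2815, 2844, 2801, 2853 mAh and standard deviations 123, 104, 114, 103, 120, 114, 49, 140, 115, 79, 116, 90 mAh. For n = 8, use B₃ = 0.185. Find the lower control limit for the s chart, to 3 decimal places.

19.533

s̄ = (123 + 104 + 114 + 103 + 120 + 114 + 49 + 140 + 115 + 79 + 116 + 90) / 12 = 105.5833
LCL_s = B₃·s̄ = 0.185 × 105.5833 = 19.5329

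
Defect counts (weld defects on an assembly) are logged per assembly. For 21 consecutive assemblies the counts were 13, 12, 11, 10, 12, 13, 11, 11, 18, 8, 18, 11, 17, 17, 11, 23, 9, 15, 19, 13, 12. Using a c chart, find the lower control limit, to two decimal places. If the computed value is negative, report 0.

2.49

c̄ = (13 + 12 + 11 + 10 + 12 + 13 + 11 + 11 + 18 + 8 + 18 + 11 + 17 + 17 + 11 + 23 + 9 + 15 + 19 + 13 + 12) / 21 = 284 / 21 = 13.5238
LCL = c̄ − 3√c̄ = 13.5238 − 3 × 3.6775 = 2.4914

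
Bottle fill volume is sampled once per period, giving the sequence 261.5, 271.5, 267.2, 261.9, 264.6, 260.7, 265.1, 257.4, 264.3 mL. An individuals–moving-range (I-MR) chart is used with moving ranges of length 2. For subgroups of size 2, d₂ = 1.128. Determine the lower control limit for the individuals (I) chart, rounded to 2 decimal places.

X̄ = (261.5 + 271.5 + 267.2 + 261.9 + 264.6 + 260.7 + 265.1 + 257.4 + 264.3) / 9 = 263.8000
Moving ranges: 10.0, 4.3, 5.3, 2.7, 3.9, 4.4, 7.7, 6.9; M̄R̄ = 45.2000 / 8 = 5.6500
LCL = X̄ − 3·M̄R̄/d₂ = 263.8000 − 3 × 5.6500 / 1.128 = 248.7734

248.77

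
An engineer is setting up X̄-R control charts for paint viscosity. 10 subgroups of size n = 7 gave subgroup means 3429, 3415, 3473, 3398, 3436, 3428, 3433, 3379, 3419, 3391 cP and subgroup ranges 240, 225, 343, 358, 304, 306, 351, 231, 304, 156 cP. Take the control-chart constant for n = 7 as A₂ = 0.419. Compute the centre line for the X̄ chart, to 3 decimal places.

3420.100

X̄̄ = (3429 + 3415 + 3473 + 3398 + 3436 + 3428 + 3433 + 3379 + 3419 + 3391) / 10 = 34201.0000 / 10 = 3420.1000
CL = X̄̄ = 3420.1000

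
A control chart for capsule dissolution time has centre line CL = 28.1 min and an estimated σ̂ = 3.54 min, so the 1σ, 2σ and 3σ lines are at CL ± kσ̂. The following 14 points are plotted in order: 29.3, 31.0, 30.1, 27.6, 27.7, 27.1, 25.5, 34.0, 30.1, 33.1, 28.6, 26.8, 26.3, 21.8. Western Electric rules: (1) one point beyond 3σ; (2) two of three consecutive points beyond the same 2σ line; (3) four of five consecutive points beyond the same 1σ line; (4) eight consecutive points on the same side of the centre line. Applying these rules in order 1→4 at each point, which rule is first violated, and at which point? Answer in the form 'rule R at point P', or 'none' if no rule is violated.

none

Zone of each point (C = within 1σ̂, B = 1σ̂–2σ̂, A = 2σ̂–3σ̂, * = beyond 3σ̂; sign = side of CL): 1:+C, 2:+C, 3:+C, 4:-C, 5:-C, 6:-C, 7:-C, 8:+B, 9:+C, 10:+B, 11:+C, 12:-C, 13:-C, 14:-B
No rule fires across all 14 points.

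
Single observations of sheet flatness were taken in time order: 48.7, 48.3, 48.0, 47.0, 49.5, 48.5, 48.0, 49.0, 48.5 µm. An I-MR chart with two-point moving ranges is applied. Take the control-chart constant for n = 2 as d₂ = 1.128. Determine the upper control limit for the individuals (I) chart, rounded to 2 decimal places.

50.78

X̄ = (48.7 + 48.3 + 48.0 + 47.0 + 49.5 + 48.5 + 48.0 + 49.0 + 48.5) / 9 = 48.3889
Moving ranges: 0.4, 0.3, 1.0, 2.5, 1.0, 0.5, 1.0, 0.5; M̄R̄ = 7.2000 / 8 = 0.9000
UCL = X̄ + 3·M̄R̄/d₂ = 48.3889 + 3 × 0.9000 / 1.128 = 50.7825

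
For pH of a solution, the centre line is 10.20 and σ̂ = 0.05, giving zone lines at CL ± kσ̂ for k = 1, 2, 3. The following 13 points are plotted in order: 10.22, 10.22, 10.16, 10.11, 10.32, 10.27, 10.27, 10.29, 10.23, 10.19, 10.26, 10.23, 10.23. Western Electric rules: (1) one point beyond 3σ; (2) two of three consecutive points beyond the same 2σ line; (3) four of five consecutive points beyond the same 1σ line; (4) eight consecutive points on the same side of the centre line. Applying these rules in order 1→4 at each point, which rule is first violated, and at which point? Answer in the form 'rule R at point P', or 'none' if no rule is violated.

Zone of each point (C = within 1σ̂, B = 1σ̂–2σ̂, A = 2σ̂–3σ̂, * = beyond 3σ̂; sign = side of CL): 1:+C, 2:+C, 3:-C, 4:-B, 5:+A, 6:+B, 7:+B, 8:+B, 9:+C, 10:-C, 11:+B, 12:+C, 13:+C
Rule 3 (four of five consecutive points beyond the same 1σ limit) is satisfied at point 8.

rule 3 at point 8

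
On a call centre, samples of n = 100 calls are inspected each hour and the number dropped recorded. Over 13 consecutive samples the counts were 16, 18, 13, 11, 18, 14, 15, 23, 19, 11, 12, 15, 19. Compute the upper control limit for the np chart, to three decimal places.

26.604

p̄ = Σdᵢ / (k·n) = 204 / (13 × 100) = 0.15692
UCL = np̄ + 3·√(np̄(1−p̄)) = 15.6923 + 3 × √(15.6923×0.84308) = 15.6923 + 3 × 3.6373 = 26.6042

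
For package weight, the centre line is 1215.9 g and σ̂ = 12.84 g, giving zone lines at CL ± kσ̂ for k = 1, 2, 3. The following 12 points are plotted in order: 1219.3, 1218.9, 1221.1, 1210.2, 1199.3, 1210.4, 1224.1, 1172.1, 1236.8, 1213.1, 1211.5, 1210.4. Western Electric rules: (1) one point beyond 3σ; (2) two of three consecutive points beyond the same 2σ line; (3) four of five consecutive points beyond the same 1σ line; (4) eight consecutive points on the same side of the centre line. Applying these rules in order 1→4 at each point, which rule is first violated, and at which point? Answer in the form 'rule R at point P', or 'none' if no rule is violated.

Zone of each point (C = within 1σ̂, B = 1σ̂–2σ̂, A = 2σ̂–3σ̂, * = beyond 3σ̂; sign = side of CL): 1:+C, 2:+C, 3:+C, 4:-C, 5:-B, 6:-C, 7:+C, 8:-*, 9:+B, 10:-C, 11:-C, 12:-C
Rule 1 (one point beyond the 3σ limits) is satisfied at point 8.

rule 1 at point 8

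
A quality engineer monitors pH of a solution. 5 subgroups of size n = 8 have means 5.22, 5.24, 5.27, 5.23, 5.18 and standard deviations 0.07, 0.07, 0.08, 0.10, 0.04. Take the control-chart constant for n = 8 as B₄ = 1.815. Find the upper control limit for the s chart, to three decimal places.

0.131

s̄ = (0.07 + 0.07 + 0.08 + 0.10 + 0.04) / 5 = 0.0720
UCL_s = B₄·s̄ = 1.815 × 0.0720 = 0.1307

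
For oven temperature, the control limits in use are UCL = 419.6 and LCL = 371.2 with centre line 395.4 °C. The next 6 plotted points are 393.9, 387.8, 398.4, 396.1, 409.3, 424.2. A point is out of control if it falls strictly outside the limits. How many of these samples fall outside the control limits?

Compare each point to [371.2, 419.6]: sample 6 = 424.2 > UCL.

1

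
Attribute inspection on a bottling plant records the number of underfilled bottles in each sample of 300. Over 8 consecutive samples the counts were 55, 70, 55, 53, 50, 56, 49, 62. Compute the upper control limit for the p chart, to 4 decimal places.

p̄ = Σdᵢ / (k·n) = 450 / (8 × 300) = 0.18750
UCL = p̄ + 3·√(p̄(1−p̄)/n) = 0.18750 + 3 × √(0.18750×0.81250/300) = 0.18750 + 3 × 0.02253 = 0.25510

0.2551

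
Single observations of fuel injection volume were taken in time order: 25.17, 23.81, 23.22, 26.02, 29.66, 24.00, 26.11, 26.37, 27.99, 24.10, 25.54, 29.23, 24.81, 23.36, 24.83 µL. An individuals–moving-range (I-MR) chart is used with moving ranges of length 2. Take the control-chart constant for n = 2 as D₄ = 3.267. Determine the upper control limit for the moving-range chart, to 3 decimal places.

Moving ranges: 1.36, 0.59, 2.80, 3.64, 5.66, 2.11, 0.26, 1.62, 3.89, 1.44, 3.69, 4.42, 1.45, 1.47; M̄R̄ = 34.4000 / 14 = 2.4571
UCL_MR = D₄·M̄R̄ = 3.267 × 2.4571 = 8.0275

8.027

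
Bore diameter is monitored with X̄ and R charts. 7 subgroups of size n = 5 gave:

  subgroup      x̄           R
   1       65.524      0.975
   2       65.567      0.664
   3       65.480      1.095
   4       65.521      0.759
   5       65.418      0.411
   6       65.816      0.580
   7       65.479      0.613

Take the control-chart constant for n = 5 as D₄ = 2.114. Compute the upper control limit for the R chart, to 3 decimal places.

R̄ = (0.975 + 0.664 + 1.095 + 0.759 + 0.411 + 0.580 + 0.613) / 7 = 5.0970 / 7 = 0.7281
UCL_R = D₄·R̄ = 2.114 × 0.7281 = 1.5393

1.539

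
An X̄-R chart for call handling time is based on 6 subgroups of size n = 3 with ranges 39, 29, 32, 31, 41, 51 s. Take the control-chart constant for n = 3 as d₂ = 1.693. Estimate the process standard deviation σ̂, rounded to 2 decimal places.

R̄ = (39 + 29 + 32 + 31 + 41 + 51) / 6 = 37.1667
σ̂ = R̄ / d₂ = 37.1667 / 1.693 = 21.9531

21.95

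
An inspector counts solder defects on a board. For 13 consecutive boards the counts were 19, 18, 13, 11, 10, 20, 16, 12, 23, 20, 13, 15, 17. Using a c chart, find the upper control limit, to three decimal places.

c̄ = (19 + 18 + 13 + 11 + 10 + 20 + 16 + 12 + 23 + 20 + 13 + 15 + 17) / 13 = 207 / 13 = 15.9231
UCL = c̄ + 3√c̄ = 15.9231 + 3 × √15.9231 = 15.9231 + 3 × 3.9904 = 27.8942

27.894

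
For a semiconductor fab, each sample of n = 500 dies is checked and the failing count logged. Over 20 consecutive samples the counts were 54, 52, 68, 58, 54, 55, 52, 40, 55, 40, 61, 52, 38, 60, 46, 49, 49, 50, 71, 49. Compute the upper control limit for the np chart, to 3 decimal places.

73.240

p̄ = Σdᵢ / (k·n) = 1053 / (20 × 500) = 0.10530
UCL = np̄ + 3·√(np̄(1−p̄)) = 52.6500 + 3 × √(52.6500×0.89470) = 52.6500 + 3 × 6.8634 = 73.2401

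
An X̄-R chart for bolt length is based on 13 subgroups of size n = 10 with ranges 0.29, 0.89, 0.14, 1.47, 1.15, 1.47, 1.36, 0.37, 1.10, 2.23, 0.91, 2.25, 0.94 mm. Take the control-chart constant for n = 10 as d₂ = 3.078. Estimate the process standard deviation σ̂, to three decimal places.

R̄ = (0.29 + 0.89 + 0.14 + 1.47 + 1.15 + 1.47 + 1.36 + 0.37 + 1.10 + 2.23 + 0.91 + 2.25 + 0.94) / 13 = 1.1208
σ̂ = R̄ / d₂ = 1.1208 / 3.078 = 0.3641

0.364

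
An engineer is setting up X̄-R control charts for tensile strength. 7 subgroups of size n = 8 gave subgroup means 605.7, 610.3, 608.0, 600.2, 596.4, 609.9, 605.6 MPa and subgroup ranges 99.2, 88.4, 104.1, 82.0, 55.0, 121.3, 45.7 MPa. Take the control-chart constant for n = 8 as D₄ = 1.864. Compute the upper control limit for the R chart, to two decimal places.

R̄ = (99.2 + 88.4 + 104.1 + 82.0 + 55.0 + 121.3 + 45.7) / 7 = 595.7000 / 7 = 85.1000
UCL_R = D₄·R̄ = 1.864 × 85.1000 = 158.6264

158.63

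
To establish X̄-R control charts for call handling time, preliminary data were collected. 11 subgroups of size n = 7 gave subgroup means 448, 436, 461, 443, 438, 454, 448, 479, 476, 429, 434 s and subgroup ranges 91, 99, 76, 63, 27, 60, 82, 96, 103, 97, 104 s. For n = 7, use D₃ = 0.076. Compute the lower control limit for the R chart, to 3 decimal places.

6.204

R̄ = (91 + 99 + 76 + 63 + 27 + 60 + 82 + 96 + 103 + 97 + 104) / 11 = 898.0000 / 11 = 81.6364
LCL_R = D₃·R̄ = 0.076 × 81.6364 = 6.2044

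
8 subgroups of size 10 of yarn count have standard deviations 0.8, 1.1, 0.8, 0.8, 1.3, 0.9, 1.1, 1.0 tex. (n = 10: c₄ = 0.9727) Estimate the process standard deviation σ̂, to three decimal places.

1.002

s̄ = (0.8 + 1.1 + 0.8 + 0.8 + 1.3 + 0.9 + 1.1 + 1.0) / 8 = 0.9750
σ̂ = s̄ / c₄ = 0.9750 / 0.9727 = 1.0024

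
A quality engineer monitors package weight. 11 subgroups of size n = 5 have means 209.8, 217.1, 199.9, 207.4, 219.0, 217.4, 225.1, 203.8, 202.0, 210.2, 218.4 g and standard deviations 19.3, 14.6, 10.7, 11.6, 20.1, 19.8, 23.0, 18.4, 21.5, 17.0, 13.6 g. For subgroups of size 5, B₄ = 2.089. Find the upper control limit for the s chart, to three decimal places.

s̄ = (19.3 + 14.6 + 10.7 + 11.6 + 20.1 + 19.8 + 23.0 + 18.4 + 21.5 + 17.0 + 13.6) / 11 = 17.2364
UCL_s = B₄·s̄ = 2.089 × 17.2364 = 36.0068

36.007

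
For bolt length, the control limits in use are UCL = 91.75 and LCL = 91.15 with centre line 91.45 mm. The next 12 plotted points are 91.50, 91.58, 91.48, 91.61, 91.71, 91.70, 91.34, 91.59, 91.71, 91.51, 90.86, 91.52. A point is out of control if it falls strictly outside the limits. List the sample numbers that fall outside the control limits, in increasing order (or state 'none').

Compare each point to [91.15, 91.75]: sample 11 = 90.86 < LCL.

11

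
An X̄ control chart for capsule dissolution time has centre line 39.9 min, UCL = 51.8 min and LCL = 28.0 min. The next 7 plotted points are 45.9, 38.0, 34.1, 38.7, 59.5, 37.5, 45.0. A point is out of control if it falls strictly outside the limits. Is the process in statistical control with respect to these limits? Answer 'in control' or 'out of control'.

out of control

Compare each point to [28.0, 51.8]: sample 5 = 59.5 > UCL.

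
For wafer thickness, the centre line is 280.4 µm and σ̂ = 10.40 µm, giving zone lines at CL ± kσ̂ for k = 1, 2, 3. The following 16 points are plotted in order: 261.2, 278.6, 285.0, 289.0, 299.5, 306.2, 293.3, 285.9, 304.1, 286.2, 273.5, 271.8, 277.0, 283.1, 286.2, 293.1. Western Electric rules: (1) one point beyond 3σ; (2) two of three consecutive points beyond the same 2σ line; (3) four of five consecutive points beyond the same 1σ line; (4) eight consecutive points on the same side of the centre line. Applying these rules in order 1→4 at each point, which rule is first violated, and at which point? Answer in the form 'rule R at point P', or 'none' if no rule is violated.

rule 3 at point 9

Zone of each point (C = within 1σ̂, B = 1σ̂–2σ̂, A = 2σ̂–3σ̂, * = beyond 3σ̂; sign = side of CL): 1:-B, 2:-C, 3:+C, 4:+C, 5:+B, 6:+A, 7:+B, 8:+C, 9:+A, 10:+C, 11:-C, 12:-C, 13:-C, 14:+C, 15:+C, 16:+B
Rule 3 (four of five consecutive points beyond the same 1σ limit) is satisfied at point 9.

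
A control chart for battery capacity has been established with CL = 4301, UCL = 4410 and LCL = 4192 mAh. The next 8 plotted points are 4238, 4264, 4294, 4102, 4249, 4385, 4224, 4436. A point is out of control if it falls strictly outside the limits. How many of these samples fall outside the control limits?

Compare each point to [4192, 4410]: sample 4 = 4102 < LCL; sample 8 = 4436 > UCL.

2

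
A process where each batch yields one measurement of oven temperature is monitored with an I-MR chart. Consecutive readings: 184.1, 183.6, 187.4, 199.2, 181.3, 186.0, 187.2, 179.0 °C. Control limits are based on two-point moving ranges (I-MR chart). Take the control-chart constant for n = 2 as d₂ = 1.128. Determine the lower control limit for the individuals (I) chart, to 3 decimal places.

167.700

X̄ = (184.1 + 183.6 + 187.4 + 199.2 + 181.3 + 186.0 + 187.2 + 179.0) / 8 = 185.9750
Moving ranges: 0.5, 3.8, 11.8, 17.9, 4.7, 1.2, 8.2; M̄R̄ = 48.1000 / 7 = 6.8714
LCL = X̄ − 3·M̄R̄/d₂ = 185.9750 − 3 × 6.8714 / 1.128 = 167.6999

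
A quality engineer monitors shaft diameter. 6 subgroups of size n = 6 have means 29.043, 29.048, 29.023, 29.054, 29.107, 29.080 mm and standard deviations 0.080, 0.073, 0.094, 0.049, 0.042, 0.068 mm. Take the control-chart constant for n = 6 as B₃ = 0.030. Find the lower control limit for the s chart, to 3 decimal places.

0.002

s̄ = (0.080 + 0.073 + 0.094 + 0.049 + 0.042 + 0.068) / 6 = 0.0677
LCL_s = B₃·s̄ = 0.030 × 0.0677 = 0.0020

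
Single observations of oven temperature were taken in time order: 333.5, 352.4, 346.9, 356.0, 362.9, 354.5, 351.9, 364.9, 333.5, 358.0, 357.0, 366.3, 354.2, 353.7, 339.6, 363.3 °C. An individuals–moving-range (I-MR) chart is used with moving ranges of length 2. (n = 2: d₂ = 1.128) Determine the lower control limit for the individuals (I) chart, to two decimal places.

320.95

X̄ = (333.5 + 352.4 + 346.9 + 356.0 + 362.9 + 354.5 + 351.9 + 364.9 + 333.5 + 358.0 + 357.0 + 366.3 + 354.2 + 353.7 + 339.6 + 363.3) / 16 = 353.0375
Moving ranges: 18.9, 5.5, 9.1, 6.9, 8.4, 2.6, 13.0, 31.4, 24.5, 1.0, 9.3, 12.1, 0.5, 14.1, 23.7; M̄R̄ = 181.0000 / 15 = 12.0667
LCL = X̄ − 3·M̄R̄/d₂ = 353.0375 − 3 × 12.0667 / 1.128 = 320.9453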